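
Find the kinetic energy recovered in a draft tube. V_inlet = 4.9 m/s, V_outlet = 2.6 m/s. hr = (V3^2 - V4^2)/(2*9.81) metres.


hr = (4.9^2 - 2.6^2) / (2*9.81) = 0.8792 m


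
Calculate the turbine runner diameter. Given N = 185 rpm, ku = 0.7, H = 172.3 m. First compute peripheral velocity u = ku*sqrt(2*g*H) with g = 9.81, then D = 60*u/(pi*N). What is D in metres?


u = 0.7 * sqrt(2*9.81*172.3) = 40.6996 m/s
D = 60 * 40.6996 / (pi * 185) = 4.2016 m


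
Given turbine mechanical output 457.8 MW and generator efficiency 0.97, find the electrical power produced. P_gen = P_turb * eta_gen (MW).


P_gen = 457.8 * 0.97 = 444.0660 MW


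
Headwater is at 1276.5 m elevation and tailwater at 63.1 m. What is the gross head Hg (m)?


Hg = 1276.5 - 63.1 = 1213.4000 m


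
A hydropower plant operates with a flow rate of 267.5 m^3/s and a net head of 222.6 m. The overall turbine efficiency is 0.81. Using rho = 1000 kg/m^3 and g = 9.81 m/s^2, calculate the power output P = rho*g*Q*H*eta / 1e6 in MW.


P = 1000 * 9.81 * 267.5 * 222.6 * 0.81 / 1e6 = 473.1545 MW


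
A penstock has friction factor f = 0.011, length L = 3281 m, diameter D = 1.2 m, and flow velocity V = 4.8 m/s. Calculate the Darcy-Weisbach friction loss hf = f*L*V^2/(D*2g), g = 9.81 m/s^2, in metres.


hf = 0.011 * 3281 * 4.8^2 / (1.2 * 2 * 9.81) = 35.3184 m


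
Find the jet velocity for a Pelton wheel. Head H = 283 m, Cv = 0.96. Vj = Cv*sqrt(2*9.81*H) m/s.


Vj = 0.96 * sqrt(2*9.81*283) = 71.5342 m/s


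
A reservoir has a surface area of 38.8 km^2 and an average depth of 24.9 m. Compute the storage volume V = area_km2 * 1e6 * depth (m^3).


V = 38.8 * 1e6 * 24.9 = 9.6612e+08 m^3


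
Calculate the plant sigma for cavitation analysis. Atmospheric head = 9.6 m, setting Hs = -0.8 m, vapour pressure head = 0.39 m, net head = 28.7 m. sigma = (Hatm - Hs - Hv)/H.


sigma = (9.6 - (-0.8) - 0.39) / 28.7 = 0.3488


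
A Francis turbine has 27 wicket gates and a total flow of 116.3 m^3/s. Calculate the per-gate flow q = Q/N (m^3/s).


q = 116.3 / 27 = 4.3074 m^3/s


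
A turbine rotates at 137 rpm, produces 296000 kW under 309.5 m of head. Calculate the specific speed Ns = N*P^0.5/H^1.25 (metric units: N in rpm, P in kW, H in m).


Ns = 137 * 296000^0.5 / 309.5^1.25 = 57.4170


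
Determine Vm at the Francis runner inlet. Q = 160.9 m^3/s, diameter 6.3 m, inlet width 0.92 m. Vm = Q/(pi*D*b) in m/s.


Vm = 160.9 / (pi * 6.3 * 0.92) = 8.8364 m/s


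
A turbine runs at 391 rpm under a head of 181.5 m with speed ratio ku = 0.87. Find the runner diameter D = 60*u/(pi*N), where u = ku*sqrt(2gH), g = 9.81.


u = 0.87 * sqrt(2*9.81*181.5) = 51.9167 m/s
D = 60 * 51.9167 / (pi * 391) = 2.5359 m


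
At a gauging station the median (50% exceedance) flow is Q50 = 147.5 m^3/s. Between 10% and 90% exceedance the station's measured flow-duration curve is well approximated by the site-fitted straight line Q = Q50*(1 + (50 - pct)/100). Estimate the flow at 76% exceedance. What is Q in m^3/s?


Q = 147.5 * (1 + (50 - 76)/100) = 109.1500 m^3/s


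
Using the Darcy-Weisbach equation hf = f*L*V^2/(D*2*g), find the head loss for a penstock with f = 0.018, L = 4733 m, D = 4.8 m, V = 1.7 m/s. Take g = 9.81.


hf = 0.018 * 4733 * 1.7^2 / (4.8 * 2 * 9.81) = 2.6144 m


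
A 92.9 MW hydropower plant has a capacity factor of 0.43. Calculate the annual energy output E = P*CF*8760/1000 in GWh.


E = 92.9 * 0.43 * 8760 / 1000 = 349.9357 GWh


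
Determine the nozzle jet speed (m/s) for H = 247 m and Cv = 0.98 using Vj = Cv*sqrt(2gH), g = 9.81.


Vj = 0.98 * sqrt(2*9.81*247) = 68.2219 m/s


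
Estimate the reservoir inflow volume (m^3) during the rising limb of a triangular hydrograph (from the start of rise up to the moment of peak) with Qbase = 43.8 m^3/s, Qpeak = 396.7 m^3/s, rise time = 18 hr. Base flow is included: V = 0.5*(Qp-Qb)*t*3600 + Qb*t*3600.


V = 0.5*(396.7 - 43.8)*18*3600 + 43.8*18*3600 = 1.4272e+07 m^3


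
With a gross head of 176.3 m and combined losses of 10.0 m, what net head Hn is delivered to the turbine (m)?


Hn = 176.3 - 10.0 = 166.3000 m


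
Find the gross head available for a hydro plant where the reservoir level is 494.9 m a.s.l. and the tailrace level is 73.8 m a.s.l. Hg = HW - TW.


Hg = 494.9 - 73.8 = 421.1000 m


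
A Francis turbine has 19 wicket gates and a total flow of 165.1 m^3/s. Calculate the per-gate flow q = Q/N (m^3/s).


q = 165.1 / 19 = 8.6895 m^3/s


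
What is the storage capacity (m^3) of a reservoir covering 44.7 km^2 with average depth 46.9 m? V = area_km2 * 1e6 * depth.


V = 44.7 * 1e6 * 46.9 = 2.0964e+09 m^3


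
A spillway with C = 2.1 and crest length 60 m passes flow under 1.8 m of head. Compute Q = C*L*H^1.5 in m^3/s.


Q = 2.1 * 60 * 1.8^1.5 = 304.2841 m^3/s


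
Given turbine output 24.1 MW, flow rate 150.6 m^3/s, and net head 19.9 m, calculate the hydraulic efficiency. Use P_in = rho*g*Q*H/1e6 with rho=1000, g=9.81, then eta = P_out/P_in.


P_in = 1000 * 9.81 * 150.6 * 19.9 / 1e6 = 29.4000 MW
eta = 24.1 / 29.4000 = 0.8197


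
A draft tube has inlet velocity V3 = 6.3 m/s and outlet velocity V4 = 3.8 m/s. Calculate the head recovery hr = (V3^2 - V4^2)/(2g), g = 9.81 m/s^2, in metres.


hr = (6.3^2 - 3.8^2) / (2*9.81) = 1.2870 m


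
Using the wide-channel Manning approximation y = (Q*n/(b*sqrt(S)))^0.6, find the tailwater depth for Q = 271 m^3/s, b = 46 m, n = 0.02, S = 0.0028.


y = (271 * 0.02 / (46 * 0.0028^0.5))^0.6 = 1.6166 m


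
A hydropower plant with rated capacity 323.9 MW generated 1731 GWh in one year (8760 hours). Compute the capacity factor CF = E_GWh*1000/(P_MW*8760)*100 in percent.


CF = 1731 * 1000 / (323.9 * 8760) * 100 = 61.0073 %


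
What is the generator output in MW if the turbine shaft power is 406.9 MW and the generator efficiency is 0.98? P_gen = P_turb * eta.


P_gen = 406.9 * 0.98 = 398.7620 MW


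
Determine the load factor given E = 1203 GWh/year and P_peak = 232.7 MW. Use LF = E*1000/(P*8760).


LF = 1203 * 1000 / (232.7 * 8760) = 0.5902


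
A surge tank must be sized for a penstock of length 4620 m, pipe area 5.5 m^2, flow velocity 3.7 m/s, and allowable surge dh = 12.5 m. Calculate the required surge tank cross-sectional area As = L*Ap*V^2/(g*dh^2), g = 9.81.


As = 4620 * 5.5 * 3.7^2 / (9.81 * 12.5^2) = 226.9442 m^2


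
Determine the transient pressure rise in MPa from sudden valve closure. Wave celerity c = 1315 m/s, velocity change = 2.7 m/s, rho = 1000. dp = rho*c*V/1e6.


dp = 1000 * 1315 * 2.7 / 1e6 = 3.5505 MPa


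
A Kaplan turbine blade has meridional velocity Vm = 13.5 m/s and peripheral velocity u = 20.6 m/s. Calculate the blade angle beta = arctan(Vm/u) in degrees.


beta = arctan(13.5 / 20.6) = 33.2384 degrees


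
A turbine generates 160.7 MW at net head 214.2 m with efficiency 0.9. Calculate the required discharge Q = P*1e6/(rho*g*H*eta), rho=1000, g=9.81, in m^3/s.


Q = 160.7 * 1e6 / (1000 * 9.81 * 214.2 * 0.9) = 84.9738 m^3/s


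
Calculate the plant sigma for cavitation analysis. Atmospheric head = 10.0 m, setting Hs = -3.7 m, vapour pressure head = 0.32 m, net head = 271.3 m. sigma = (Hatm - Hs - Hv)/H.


sigma = (10.0 - (-3.7) - 0.32) / 271.3 = 0.0493


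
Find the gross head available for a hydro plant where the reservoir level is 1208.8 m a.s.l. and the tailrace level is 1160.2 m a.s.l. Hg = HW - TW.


Hg = 1208.8 - 1160.2 = 48.6000 m


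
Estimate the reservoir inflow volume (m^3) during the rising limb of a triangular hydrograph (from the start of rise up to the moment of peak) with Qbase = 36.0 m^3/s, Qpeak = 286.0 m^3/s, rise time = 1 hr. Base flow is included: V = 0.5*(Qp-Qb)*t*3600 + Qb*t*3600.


V = 0.5*(286.0 - 36.0)*1*3600 + 36.0*1*3600 = 579600.0000 m^3


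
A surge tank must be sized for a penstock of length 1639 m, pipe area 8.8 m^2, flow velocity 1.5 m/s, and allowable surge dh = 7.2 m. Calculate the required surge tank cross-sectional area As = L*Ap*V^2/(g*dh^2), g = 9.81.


As = 1639 * 8.8 * 1.5^2 / (9.81 * 7.2^2) = 63.8131 m^2


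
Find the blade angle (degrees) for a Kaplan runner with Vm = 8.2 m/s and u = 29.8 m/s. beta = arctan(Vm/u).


beta = arctan(8.2 / 29.8) = 15.3852 degrees


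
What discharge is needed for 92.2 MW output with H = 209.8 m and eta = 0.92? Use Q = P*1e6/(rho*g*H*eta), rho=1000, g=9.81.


Q = 92.2 * 1e6 / (1000 * 9.81 * 209.8 * 0.92) = 48.6932 m^3/s


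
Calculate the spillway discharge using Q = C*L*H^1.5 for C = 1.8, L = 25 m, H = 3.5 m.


Q = 1.8 * 25 * 3.5^1.5 = 294.6555 m^3/s


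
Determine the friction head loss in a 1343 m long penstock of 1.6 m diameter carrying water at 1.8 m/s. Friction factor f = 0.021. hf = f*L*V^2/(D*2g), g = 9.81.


hf = 0.021 * 1343 * 1.8^2 / (1.6 * 2 * 9.81) = 2.9109 m


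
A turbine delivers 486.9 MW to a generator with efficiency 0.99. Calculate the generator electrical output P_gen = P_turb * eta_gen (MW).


P_gen = 486.9 * 0.99 = 482.0310 MW


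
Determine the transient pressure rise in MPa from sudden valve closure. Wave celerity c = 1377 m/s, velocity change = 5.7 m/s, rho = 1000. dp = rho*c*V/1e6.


dp = 1000 * 1377 * 5.7 / 1e6 = 7.8489 MPa


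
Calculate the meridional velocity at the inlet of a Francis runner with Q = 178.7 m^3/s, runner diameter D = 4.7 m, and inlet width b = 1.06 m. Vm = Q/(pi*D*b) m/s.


Vm = 178.7 / (pi * 4.7 * 1.06) = 11.4175 m/s


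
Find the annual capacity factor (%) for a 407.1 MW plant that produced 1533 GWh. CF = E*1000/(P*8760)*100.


CF = 1533 * 1000 / (407.1 * 8760) * 100 = 42.9870 %


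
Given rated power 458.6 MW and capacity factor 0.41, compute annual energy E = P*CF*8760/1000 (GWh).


E = 458.6 * 0.41 * 8760 / 1000 = 1647.1078 GWh


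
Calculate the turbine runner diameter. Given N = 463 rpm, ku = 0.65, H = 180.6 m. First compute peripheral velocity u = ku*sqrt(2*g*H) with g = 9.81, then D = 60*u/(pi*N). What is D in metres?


u = 0.65 * sqrt(2*9.81*180.6) = 38.6920 m/s
D = 60 * 38.6920 / (pi * 463) = 1.5960 m


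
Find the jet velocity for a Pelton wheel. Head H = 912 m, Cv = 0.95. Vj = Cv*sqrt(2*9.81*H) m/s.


Vj = 0.95 * sqrt(2*9.81*912) = 127.0780 m/s


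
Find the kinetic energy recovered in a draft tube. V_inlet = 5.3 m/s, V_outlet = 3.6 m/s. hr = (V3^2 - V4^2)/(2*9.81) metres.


hr = (5.3^2 - 3.6^2) / (2*9.81) = 0.7712 m


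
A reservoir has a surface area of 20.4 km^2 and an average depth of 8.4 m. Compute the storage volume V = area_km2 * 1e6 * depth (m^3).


V = 20.4 * 1e6 * 8.4 = 1.7136e+08 m^3


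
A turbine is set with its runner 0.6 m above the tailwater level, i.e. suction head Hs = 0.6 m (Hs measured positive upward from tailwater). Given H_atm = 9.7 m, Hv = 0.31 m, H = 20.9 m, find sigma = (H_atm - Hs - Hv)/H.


sigma = (9.7 - 0.6 - 0.31) / 20.9 = 0.4206


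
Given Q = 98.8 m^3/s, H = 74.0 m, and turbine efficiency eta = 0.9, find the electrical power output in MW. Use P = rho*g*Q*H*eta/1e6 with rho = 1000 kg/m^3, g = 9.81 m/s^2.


P = 1000 * 9.81 * 98.8 * 74.0 * 0.9 / 1e6 = 64.5506 MW


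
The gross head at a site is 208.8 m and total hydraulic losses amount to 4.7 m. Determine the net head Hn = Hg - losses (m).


Hn = 208.8 - 4.7 = 204.1000 m


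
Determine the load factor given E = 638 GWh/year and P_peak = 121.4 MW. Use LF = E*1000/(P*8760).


LF = 638 * 1000 / (121.4 * 8760) = 0.5999


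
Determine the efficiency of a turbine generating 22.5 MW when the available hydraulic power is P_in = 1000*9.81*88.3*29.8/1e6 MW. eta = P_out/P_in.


P_in = 1000 * 9.81 * 88.3 * 29.8 / 1e6 = 25.8134 MW
eta = 22.5 / 25.8134 = 0.8716


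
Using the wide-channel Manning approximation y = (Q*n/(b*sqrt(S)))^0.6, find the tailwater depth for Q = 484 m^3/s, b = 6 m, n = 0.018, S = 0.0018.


y = (484 * 0.018 / (6 * 0.0018^0.5))^0.6 = 8.3291 m


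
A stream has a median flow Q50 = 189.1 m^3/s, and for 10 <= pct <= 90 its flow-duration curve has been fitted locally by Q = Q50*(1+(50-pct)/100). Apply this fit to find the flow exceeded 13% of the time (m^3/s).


Q = 189.1 * (1 + (50 - 13)/100) = 259.0670 m^3/s


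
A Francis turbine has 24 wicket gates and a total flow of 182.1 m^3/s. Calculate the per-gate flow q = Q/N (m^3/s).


q = 182.1 / 24 = 7.5875 m^3/s


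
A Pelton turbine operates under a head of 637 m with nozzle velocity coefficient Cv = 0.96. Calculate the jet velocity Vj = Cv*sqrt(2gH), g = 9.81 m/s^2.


Vj = 0.96 * sqrt(2*9.81*637) = 107.3224 m/s


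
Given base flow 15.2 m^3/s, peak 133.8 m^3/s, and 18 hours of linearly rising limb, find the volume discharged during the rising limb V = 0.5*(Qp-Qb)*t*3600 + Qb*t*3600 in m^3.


V = 0.5*(133.8 - 15.2)*18*3600 + 15.2*18*3600 = 4.8276e+06 m^3


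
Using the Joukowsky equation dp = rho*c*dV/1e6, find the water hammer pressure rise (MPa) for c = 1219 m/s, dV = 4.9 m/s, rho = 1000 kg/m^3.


dp = 1000 * 1219 * 4.9 / 1e6 = 5.9731 MPa


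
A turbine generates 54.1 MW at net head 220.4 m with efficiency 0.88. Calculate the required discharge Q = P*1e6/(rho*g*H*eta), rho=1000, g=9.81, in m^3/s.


Q = 54.1 * 1e6 / (1000 * 9.81 * 220.4 * 0.88) = 28.4337 m^3/s


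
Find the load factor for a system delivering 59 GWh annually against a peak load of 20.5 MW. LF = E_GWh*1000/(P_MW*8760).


LF = 59 * 1000 / (20.5 * 8760) = 0.3285


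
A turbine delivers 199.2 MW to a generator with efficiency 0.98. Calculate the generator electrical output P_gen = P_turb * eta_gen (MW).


P_gen = 199.2 * 0.98 = 195.2160 MW


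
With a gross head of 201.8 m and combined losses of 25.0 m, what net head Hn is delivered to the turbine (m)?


Hn = 201.8 - 25.0 = 176.8000 m


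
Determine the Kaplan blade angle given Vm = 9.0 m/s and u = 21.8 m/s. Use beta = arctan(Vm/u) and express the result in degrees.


beta = arctan(9.0 / 21.8) = 22.4330 degrees


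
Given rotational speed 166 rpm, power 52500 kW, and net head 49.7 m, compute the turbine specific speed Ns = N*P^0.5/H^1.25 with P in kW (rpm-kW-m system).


Ns = 166 * 52500^0.5 / 49.7^1.25 = 288.2320


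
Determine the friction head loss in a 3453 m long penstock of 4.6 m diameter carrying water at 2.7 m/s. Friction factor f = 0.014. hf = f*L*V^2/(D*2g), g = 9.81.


hf = 0.014 * 3453 * 2.7^2 / (4.6 * 2 * 9.81) = 3.9048 m


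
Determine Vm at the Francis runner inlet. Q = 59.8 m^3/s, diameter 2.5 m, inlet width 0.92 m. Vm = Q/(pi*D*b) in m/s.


Vm = 59.8 / (pi * 2.5 * 0.92) = 8.2761 m/s


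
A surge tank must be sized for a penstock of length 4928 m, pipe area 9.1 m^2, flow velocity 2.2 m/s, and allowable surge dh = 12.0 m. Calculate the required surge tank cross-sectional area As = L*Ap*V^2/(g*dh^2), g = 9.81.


As = 4928 * 9.1 * 2.2^2 / (9.81 * 12.0^2) = 153.6477 m^2


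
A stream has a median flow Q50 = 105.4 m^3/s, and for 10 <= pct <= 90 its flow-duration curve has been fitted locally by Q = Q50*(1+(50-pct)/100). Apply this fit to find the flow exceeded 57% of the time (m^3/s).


Q = 105.4 * (1 + (50 - 57)/100) = 98.0220 m^3/s


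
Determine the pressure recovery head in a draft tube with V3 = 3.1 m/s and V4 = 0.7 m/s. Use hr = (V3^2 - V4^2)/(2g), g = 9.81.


hr = (3.1^2 - 0.7^2) / (2*9.81) = 0.4648 m


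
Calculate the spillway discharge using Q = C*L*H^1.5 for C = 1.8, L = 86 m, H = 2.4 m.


Q = 1.8 * 86 * 2.4^1.5 = 575.5563 m^3/s


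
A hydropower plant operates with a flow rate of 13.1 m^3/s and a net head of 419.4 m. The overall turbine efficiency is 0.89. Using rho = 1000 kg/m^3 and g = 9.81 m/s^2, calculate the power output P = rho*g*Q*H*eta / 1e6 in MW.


P = 1000 * 9.81 * 13.1 * 419.4 * 0.89 / 1e6 = 47.9688 MW


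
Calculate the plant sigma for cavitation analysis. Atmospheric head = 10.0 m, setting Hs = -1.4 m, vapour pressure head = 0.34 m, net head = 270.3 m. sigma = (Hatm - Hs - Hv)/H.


sigma = (10.0 - (-1.4) - 0.34) / 270.3 = 0.0409


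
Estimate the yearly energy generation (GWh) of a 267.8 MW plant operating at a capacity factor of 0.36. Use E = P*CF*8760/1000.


E = 267.8 * 0.36 * 8760 / 1000 = 844.5341 GWh


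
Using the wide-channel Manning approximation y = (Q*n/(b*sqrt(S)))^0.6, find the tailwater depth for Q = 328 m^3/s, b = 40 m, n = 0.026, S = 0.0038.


y = (328 * 0.026 / (40 * 0.0038^0.5))^0.6 = 2.1054 m


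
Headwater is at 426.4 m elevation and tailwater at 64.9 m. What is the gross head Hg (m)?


Hg = 426.4 - 64.9 = 361.5000 m


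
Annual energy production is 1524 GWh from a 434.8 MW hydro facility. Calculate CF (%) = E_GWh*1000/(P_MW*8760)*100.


CF = 1524 * 1000 / (434.8 * 8760) * 100 = 40.0121 %


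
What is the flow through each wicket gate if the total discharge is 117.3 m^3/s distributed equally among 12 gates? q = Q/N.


q = 117.3 / 12 = 9.7750 m^3/s


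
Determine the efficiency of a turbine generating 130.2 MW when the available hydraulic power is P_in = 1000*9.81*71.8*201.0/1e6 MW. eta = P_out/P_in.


P_in = 1000 * 9.81 * 71.8 * 201.0 / 1e6 = 141.5760 MW
eta = 130.2 / 141.5760 = 0.9196


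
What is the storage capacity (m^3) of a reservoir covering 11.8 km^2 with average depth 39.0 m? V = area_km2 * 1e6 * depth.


V = 11.8 * 1e6 * 39.0 = 4.6020e+08 m^3


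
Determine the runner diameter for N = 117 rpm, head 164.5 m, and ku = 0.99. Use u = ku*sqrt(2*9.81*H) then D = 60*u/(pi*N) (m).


u = 0.99 * sqrt(2*9.81*164.5) = 56.2429 m/s
D = 60 * 56.2429 / (pi * 117) = 9.1809 m


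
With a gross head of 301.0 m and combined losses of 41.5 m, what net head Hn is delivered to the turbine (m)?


Hn = 301.0 - 41.5 = 259.5000 m


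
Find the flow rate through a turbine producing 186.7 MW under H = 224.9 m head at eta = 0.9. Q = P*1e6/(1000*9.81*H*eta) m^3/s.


Q = 186.7 * 1e6 / (1000 * 9.81 * 224.9 * 0.9) = 94.0250 m^3/s


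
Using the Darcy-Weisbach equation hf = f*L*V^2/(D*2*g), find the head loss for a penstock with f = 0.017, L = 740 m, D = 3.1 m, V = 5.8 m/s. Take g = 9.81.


hf = 0.017 * 740 * 5.8^2 / (3.1 * 2 * 9.81) = 6.9579 m


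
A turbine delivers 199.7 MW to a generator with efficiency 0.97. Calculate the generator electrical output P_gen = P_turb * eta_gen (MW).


P_gen = 199.7 * 0.97 = 193.7090 MW


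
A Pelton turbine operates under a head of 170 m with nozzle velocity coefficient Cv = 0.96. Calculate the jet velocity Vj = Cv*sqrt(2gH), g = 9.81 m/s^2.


Vj = 0.96 * sqrt(2*9.81*170) = 55.4428 m/s


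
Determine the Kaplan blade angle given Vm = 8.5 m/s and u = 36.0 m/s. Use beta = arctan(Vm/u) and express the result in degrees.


beta = arctan(8.5 / 36.0) = 13.2849 degrees


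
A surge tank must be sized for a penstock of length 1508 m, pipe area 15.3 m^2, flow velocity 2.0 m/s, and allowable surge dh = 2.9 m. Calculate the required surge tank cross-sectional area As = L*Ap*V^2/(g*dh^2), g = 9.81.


As = 1508 * 15.3 * 2.0^2 / (9.81 * 2.9^2) = 1118.6333 m^2


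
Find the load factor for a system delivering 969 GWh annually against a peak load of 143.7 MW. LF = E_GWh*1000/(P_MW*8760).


LF = 969 * 1000 / (143.7 * 8760) = 0.7698


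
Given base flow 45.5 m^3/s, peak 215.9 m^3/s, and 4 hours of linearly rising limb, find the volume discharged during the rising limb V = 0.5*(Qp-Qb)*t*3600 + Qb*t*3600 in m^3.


V = 0.5*(215.9 - 45.5)*4*3600 + 45.5*4*3600 = 1.8821e+06 m^3


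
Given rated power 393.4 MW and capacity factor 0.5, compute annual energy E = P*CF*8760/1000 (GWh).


E = 393.4 * 0.5 * 8760 / 1000 = 1723.0920 GWh


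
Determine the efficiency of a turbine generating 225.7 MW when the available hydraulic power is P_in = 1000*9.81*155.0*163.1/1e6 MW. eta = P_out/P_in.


P_in = 1000 * 9.81 * 155.0 * 163.1 / 1e6 = 248.0017 MW
eta = 225.7 / 248.0017 = 0.9101


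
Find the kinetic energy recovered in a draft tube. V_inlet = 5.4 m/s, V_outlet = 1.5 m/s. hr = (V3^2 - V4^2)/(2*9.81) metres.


hr = (5.4^2 - 1.5^2) / (2*9.81) = 1.3716 m


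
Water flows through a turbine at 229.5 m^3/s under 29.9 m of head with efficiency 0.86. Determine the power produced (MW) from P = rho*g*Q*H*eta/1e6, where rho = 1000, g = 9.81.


P = 1000 * 9.81 * 229.5 * 29.9 * 0.86 / 1e6 = 57.8924 MW


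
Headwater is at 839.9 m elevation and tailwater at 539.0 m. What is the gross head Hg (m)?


Hg = 839.9 - 539.0 = 300.9000 m


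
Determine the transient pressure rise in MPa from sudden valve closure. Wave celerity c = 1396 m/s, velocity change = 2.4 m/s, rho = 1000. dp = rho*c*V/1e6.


dp = 1000 * 1396 * 2.4 / 1e6 = 3.3504 MPa


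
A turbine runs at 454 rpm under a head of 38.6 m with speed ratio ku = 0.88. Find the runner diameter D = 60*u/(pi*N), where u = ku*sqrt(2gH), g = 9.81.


u = 0.88 * sqrt(2*9.81*38.6) = 24.2173 m/s
D = 60 * 24.2173 / (pi * 454) = 1.0188 m


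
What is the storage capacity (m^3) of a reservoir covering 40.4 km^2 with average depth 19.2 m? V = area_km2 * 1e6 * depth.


V = 40.4 * 1e6 * 19.2 = 7.7568e+08 m^3


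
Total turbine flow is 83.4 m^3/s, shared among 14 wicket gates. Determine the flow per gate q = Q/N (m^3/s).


q = 83.4 / 14 = 5.9571 m^3/s


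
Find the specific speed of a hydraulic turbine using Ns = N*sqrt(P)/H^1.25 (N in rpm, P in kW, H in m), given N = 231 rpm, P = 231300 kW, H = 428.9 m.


Ns = 231 * 231300^0.5 / 428.9^1.25 = 56.9187


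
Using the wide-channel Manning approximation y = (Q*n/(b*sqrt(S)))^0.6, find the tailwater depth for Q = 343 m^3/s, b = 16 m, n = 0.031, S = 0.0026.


y = (343 * 0.031 / (16 * 0.0026^0.5))^0.6 = 4.6669 m


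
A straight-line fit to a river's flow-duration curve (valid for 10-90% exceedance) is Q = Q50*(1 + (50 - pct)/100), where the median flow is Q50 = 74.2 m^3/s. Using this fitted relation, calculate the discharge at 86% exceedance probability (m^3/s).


Q = 74.2 * (1 + (50 - 86)/100) = 47.4880 m^3/s


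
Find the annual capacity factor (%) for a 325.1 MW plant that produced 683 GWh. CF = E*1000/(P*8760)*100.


CF = 683 * 1000 / (325.1 * 8760) * 100 = 23.9828 %


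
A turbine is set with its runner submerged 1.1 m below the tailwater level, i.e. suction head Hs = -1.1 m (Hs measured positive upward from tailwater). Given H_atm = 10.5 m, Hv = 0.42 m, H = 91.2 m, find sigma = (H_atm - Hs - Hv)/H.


sigma = (10.5 - (-1.1) - 0.42) / 91.2 = 0.1226


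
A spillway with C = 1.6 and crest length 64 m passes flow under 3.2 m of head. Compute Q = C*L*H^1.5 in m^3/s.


Q = 1.6 * 64 * 3.2^1.5 = 586.1718 m^3/s


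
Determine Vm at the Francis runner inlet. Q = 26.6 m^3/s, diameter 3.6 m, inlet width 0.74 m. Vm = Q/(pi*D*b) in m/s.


Vm = 26.6 / (pi * 3.6 * 0.74) = 3.1783 m/s


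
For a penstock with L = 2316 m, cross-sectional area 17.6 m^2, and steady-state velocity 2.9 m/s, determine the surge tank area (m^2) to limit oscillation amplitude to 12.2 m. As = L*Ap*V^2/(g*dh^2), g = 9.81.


As = 2316 * 17.6 * 2.9^2 / (9.81 * 12.2^2) = 234.7786 m^2


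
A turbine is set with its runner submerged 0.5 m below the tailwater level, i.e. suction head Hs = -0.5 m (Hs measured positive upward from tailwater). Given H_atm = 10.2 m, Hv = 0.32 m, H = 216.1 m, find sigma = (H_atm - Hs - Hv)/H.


sigma = (10.2 - (-0.5) - 0.32) / 216.1 = 0.0480


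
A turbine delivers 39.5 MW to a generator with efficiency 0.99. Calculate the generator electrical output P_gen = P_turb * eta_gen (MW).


P_gen = 39.5 * 0.99 = 39.1050 MW


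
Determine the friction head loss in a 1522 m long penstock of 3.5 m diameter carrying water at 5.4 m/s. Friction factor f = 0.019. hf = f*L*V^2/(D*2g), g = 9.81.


hf = 0.019 * 1522 * 5.4^2 / (3.5 * 2 * 9.81) = 12.2797 m


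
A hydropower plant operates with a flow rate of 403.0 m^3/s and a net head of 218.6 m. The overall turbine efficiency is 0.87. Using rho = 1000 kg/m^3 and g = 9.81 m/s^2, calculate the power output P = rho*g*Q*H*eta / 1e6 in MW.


P = 1000 * 9.81 * 403.0 * 218.6 * 0.87 / 1e6 = 751.8712 MW


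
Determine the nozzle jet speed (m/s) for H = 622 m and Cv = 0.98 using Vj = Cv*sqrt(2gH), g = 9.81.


Vj = 0.98 * sqrt(2*9.81*622) = 108.2607 m/s


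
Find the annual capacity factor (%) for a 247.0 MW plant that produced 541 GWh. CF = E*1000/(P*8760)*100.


CF = 541 * 1000 / (247.0 * 8760) * 100 = 25.0032 %


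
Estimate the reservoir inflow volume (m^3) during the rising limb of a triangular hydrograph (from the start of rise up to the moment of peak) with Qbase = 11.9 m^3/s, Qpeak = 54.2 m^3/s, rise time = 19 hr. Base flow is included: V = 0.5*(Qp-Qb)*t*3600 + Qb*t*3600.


V = 0.5*(54.2 - 11.9)*19*3600 + 11.9*19*3600 = 2.2606e+06 m^3


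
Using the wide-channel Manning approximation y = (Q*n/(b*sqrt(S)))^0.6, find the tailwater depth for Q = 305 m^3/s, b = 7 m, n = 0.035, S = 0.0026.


y = (305 * 0.035 / (7 * 0.0026^0.5))^0.6 = 7.6819 m


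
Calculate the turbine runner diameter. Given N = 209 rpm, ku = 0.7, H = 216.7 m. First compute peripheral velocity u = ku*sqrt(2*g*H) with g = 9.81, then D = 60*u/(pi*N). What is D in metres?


u = 0.7 * sqrt(2*9.81*216.7) = 45.6433 m/s
D = 60 * 45.6433 / (pi * 209) = 4.1709 m


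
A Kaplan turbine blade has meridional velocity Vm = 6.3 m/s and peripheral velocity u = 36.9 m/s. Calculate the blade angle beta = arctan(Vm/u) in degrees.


beta = arctan(6.3 / 36.9) = 9.6888 degrees


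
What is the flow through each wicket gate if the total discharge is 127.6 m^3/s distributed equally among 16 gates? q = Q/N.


q = 127.6 / 16 = 7.9750 m^3/s


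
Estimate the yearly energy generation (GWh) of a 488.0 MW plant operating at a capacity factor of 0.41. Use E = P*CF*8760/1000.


E = 488.0 * 0.41 * 8760 / 1000 = 1752.7008 GWh


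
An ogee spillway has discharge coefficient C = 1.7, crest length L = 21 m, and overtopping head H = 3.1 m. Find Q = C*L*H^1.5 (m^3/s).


Q = 1.7 * 21 * 3.1^1.5 = 194.8546 m^3/s


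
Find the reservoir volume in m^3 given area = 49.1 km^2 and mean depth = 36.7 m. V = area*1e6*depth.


V = 49.1 * 1e6 * 36.7 = 1.8020e+09 m^3


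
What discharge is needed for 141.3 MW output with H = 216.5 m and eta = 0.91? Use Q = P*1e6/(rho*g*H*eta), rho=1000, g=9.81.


Q = 141.3 * 1e6 / (1000 * 9.81 * 216.5 * 0.91) = 73.1095 m^3/s


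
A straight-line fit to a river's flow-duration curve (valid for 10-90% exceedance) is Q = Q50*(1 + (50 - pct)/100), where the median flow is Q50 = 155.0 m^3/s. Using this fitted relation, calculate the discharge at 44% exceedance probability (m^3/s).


Q = 155.0 * (1 + (50 - 44)/100) = 164.3000 m^3/s


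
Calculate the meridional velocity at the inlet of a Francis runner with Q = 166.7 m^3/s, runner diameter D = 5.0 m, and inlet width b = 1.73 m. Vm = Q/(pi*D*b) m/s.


Vm = 166.7 / (pi * 5.0 * 1.73) = 6.1344 m/s


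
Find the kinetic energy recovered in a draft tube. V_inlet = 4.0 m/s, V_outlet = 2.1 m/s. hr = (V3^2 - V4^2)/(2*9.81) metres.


hr = (4.0^2 - 2.1^2) / (2*9.81) = 0.5907 m


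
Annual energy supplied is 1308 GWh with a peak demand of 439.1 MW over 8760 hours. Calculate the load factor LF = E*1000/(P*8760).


LF = 1308 * 1000 / (439.1 * 8760) = 0.3400


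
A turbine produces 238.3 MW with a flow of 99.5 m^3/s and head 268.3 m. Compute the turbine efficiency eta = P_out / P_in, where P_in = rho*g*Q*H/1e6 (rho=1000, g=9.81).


P_in = 1000 * 9.81 * 99.5 * 268.3 / 1e6 = 261.8863 MW
eta = 238.3 / 261.8863 = 0.9099


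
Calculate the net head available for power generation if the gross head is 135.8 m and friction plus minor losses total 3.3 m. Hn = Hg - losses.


Hn = 135.8 - 3.3 = 132.5000 m


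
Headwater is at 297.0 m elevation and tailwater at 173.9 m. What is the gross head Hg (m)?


Hg = 297.0 - 173.9 = 123.1000 m


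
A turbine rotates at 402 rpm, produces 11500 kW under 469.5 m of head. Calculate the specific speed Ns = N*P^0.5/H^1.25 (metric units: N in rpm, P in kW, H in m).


Ns = 402 * 11500^0.5 / 469.5^1.25 = 19.7256


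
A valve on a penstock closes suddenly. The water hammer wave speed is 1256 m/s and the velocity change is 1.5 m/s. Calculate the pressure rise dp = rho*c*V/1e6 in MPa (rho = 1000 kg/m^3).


dp = 1000 * 1256 * 1.5 / 1e6 = 1.8840 MPa


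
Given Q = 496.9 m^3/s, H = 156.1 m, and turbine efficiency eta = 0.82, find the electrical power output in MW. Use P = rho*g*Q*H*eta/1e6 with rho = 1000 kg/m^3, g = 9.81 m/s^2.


P = 1000 * 9.81 * 496.9 * 156.1 * 0.82 / 1e6 = 623.9571 MW


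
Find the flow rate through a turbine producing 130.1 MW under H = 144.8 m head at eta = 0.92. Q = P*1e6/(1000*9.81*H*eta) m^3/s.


Q = 130.1 * 1e6 / (1000 * 9.81 * 144.8 * 0.92) = 99.5524 m^3/s


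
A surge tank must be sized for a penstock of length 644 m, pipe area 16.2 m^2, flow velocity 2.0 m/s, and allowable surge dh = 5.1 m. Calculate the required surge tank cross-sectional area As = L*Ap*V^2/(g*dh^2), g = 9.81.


As = 644 * 16.2 * 2.0^2 / (9.81 * 5.1^2) = 163.5504 m^2


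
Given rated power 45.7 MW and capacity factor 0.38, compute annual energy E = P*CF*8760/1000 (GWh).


E = 45.7 * 0.38 * 8760 / 1000 = 152.1262 GWh


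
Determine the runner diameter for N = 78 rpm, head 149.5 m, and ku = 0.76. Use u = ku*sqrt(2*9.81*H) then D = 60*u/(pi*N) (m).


u = 0.76 * sqrt(2*9.81*149.5) = 41.1608 m/s
D = 60 * 41.1608 / (pi * 78) = 10.0784 m


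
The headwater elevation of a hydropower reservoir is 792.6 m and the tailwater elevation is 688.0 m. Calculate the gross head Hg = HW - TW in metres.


Hg = 792.6 - 688.0 = 104.6000 m


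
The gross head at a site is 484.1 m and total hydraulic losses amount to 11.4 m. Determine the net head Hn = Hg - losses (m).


Hn = 484.1 - 11.4 = 472.7000 m


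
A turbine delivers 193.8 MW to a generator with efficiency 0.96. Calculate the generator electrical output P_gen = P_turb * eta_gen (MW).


P_gen = 193.8 * 0.96 = 186.0480 MW


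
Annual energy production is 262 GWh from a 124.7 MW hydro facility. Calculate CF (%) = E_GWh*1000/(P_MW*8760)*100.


CF = 262 * 1000 / (124.7 * 8760) * 100 = 23.9845 %


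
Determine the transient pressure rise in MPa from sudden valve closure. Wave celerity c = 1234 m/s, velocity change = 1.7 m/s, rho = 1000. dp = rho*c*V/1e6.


dp = 1000 * 1234 * 1.7 / 1e6 = 2.0978 MPa


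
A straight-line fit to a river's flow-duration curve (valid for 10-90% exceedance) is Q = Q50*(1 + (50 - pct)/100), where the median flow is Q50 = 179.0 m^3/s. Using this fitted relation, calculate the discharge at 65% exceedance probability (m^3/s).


Q = 179.0 * (1 + (50 - 65)/100) = 152.1500 m^3/s


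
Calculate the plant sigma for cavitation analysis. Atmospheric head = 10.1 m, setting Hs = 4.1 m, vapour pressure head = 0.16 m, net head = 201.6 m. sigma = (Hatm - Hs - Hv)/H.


sigma = (10.1 - 4.1 - 0.16) / 201.6 = 0.0290


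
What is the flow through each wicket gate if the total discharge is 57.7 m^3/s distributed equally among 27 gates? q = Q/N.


q = 57.7 / 27 = 2.1370 m^3/s


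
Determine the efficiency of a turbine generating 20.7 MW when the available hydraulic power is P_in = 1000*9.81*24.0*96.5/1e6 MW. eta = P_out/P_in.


P_in = 1000 * 9.81 * 24.0 * 96.5 / 1e6 = 22.7200 MW
eta = 20.7 / 22.7200 = 0.9111


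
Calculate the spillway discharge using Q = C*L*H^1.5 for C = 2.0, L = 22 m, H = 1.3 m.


Q = 2.0 * 22 * 1.3^1.5 = 65.2180 m^3/s


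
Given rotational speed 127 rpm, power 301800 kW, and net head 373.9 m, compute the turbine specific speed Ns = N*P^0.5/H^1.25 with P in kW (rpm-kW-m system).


Ns = 127 * 301800^0.5 / 373.9^1.25 = 42.4345


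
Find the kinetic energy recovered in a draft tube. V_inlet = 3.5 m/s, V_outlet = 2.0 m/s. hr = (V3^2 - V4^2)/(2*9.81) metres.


hr = (3.5^2 - 2.0^2) / (2*9.81) = 0.4205 m


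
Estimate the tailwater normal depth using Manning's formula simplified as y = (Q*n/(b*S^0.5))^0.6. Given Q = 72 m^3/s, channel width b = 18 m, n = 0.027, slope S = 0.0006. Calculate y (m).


y = (72 * 0.027 / (18 * 0.0006^0.5))^0.6 = 2.4356 m


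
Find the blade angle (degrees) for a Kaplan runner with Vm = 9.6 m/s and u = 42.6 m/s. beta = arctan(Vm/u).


beta = arctan(9.6 / 42.6) = 12.6996 degrees


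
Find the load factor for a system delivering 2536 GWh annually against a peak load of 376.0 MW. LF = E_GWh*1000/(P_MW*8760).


LF = 2536 * 1000 / (376.0 * 8760) = 0.7699


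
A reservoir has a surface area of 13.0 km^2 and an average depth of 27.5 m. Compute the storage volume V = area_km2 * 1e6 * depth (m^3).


V = 13.0 * 1e6 * 27.5 = 3.5750e+08 m^3


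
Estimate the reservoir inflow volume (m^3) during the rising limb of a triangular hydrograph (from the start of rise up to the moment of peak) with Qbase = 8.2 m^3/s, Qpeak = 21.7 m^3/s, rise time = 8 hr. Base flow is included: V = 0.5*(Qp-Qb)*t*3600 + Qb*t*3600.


V = 0.5*(21.7 - 8.2)*8*3600 + 8.2*8*3600 = 430560.0000 m^3


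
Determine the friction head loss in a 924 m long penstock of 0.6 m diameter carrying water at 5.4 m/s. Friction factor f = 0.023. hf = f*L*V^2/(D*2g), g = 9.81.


hf = 0.023 * 924 * 5.4^2 / (0.6 * 2 * 9.81) = 52.6426 m


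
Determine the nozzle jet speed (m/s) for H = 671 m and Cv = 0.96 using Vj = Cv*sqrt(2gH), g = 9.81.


Vj = 0.96 * sqrt(2*9.81*671) = 110.1494 m/s


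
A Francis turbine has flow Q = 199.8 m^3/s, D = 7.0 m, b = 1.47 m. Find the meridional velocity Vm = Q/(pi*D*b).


Vm = 199.8 / (pi * 7.0 * 1.47) = 6.1806 m/s


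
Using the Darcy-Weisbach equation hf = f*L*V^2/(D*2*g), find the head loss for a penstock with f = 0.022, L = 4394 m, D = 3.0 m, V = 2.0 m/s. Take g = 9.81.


hf = 0.022 * 4394 * 2.0^2 / (3.0 * 2 * 9.81) = 6.5694 m


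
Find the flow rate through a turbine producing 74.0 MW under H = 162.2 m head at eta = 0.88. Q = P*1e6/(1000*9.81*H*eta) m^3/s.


Q = 74.0 * 1e6 / (1000 * 9.81 * 162.2 * 0.88) = 52.8481 m^3/s


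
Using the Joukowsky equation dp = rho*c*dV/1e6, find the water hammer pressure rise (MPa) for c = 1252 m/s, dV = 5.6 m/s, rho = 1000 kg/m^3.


dp = 1000 * 1252 * 5.6 / 1e6 = 7.0112 MPa


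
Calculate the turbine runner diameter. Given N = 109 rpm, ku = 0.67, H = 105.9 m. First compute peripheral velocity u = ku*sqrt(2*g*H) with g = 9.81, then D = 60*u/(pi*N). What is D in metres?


u = 0.67 * sqrt(2*9.81*105.9) = 30.5402 m/s
D = 60 * 30.5402 / (pi * 109) = 5.3512 m


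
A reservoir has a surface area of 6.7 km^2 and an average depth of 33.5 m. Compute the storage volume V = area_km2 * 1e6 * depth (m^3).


V = 6.7 * 1e6 * 33.5 = 2.2445e+08 m^3


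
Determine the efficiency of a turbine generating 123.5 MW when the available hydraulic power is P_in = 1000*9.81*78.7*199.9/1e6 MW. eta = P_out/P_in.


P_in = 1000 * 9.81 * 78.7 * 199.9 / 1e6 = 154.3322 MW
eta = 123.5 / 154.3322 = 0.8002


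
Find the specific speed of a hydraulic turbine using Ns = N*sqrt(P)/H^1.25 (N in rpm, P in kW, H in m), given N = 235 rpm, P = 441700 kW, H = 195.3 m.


Ns = 235 * 441700^0.5 / 195.3^1.25 = 213.9212


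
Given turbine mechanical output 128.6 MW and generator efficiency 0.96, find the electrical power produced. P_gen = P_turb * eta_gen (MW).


P_gen = 128.6 * 0.96 = 123.4560 MW


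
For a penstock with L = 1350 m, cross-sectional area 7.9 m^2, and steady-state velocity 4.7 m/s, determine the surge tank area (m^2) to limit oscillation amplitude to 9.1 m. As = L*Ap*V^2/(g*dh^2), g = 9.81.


As = 1350 * 7.9 * 4.7^2 / (9.81 * 9.1^2) = 290.0045 m^2


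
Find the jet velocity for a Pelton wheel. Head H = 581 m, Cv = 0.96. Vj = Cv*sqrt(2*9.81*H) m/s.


Vj = 0.96 * sqrt(2*9.81*581) = 102.4964 m/s


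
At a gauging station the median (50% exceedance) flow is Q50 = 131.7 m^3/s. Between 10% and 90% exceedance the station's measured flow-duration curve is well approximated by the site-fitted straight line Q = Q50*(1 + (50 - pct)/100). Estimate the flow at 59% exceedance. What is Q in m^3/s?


Q = 131.7 * (1 + (50 - 59)/100) = 119.8470 m^3/s


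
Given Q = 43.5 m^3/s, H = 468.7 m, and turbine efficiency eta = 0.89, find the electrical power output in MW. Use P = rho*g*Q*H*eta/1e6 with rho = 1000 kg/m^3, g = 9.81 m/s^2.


P = 1000 * 9.81 * 43.5 * 468.7 * 0.89 / 1e6 = 178.0095 MW


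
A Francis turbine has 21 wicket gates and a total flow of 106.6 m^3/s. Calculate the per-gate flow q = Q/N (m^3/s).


q = 106.6 / 21 = 5.0762 m^3/s


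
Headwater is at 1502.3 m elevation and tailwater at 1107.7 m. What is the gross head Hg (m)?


Hg = 1502.3 - 1107.7 = 394.6000 m


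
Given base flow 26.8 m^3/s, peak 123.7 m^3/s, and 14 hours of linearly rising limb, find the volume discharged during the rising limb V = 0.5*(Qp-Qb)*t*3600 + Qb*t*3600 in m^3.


V = 0.5*(123.7 - 26.8)*14*3600 + 26.8*14*3600 = 3.7926e+06 m^3


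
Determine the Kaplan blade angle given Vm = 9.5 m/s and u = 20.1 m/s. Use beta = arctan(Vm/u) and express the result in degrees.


beta = arctan(9.5 / 20.1) = 25.2971 degrees


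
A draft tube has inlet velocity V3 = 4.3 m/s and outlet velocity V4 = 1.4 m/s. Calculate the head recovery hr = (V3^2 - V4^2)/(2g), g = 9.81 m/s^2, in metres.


hr = (4.3^2 - 1.4^2) / (2*9.81) = 0.8425 m


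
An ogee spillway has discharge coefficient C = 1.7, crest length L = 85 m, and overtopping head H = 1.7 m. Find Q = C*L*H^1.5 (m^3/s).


Q = 1.7 * 85 * 1.7^1.5 = 320.2884 m^3/s


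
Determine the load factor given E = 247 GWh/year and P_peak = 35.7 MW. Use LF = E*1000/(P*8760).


LF = 247 * 1000 / (35.7 * 8760) = 0.7898


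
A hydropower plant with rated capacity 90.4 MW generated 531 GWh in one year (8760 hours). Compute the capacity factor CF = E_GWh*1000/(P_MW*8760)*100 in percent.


CF = 531 * 1000 / (90.4 * 8760) * 100 = 67.0536 %


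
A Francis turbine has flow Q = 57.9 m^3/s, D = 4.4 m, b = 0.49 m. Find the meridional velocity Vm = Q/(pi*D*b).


Vm = 57.9 / (pi * 4.4 * 0.49) = 8.5483 m/s


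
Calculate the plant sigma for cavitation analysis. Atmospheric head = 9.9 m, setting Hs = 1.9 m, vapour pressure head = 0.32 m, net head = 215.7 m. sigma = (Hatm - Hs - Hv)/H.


sigma = (9.9 - 1.9 - 0.32) / 215.7 = 0.0356


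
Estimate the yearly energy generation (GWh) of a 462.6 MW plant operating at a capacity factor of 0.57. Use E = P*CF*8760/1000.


E = 462.6 * 0.57 * 8760 / 1000 = 2309.8543 GWh


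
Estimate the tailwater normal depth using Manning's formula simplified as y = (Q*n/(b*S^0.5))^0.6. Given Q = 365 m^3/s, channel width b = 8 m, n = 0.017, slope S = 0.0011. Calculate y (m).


y = (365 * 0.017 / (8 * 0.0011^0.5))^0.6 = 6.6279 m


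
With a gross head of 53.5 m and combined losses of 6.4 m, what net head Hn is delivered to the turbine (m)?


Hn = 53.5 - 6.4 = 47.1000 m


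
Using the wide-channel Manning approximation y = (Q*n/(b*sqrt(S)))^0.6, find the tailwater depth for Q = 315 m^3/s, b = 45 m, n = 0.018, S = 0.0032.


y = (315 * 0.018 / (45 * 0.0032^0.5))^0.6 = 1.6169 m


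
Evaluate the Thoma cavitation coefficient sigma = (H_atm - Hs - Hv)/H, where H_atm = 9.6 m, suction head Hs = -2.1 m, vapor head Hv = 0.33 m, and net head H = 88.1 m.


sigma = (9.6 - (-2.1) - 0.33) / 88.1 = 0.1291


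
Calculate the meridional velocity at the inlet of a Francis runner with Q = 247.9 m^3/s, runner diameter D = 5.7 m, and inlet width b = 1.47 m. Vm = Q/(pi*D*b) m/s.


Vm = 247.9 / (pi * 5.7 * 1.47) = 9.4175 m/s


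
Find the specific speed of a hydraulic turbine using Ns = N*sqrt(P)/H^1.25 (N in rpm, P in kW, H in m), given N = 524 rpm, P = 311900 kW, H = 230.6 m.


Ns = 524 * 311900^0.5 / 230.6^1.25 = 325.6603
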